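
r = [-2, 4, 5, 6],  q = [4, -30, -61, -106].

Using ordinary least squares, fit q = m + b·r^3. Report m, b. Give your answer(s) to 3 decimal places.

Sums needed: Σ1 = 4, Σr^3 = 397, Σr^3·r^3 = 66441.
For Aᵀq: Σq = -193, Σr^3·q = -32473.
So AᵀA·[m, b]ᵀ = Aᵀq: [[4, 397]; [397, 66441]]·[m, b]ᵀ = [-193, -32473]ᵀ.
Eliminating b: 66441·(row 1) − 397·(row 2) gives 108155·m = 66441·(-193) − 397·(-32473) = 68668, so m = 68668/108155.
Then b = ((-32473) − 397·(68668/108155))/66441 = -53271/108155.

m = 0.635, b = -0.493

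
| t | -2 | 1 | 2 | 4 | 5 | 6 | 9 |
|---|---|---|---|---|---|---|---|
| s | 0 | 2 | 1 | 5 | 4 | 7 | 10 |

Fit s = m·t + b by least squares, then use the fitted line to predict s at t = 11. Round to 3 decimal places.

Entries of AᵀA: Σt·t = 167, Σt = 25, Σ1 = 7.
Moment sums: Σt·s = 176, Σs = 29.
Determinant 167·7 − 25² = 544.
m = (176·7 − 25·29)/544 = 507/544; b = (167·29 − 25·176)/544 = 443/544.
At t = 11: ŝ = (507/544)·(11) + (443/544)·(1) = 1505/136.

ŝ = 11.066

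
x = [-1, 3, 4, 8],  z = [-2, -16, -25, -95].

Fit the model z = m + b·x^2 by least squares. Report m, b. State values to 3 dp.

m = -1.614, b = -1.462

With design matrix M, MᵀM = [[4, 90]; [90, 4434]] and Mᵀz = [-138, -6626]ᵀ.
Determinant 4·4434 − 90² = 9636.
m = ((-138)·4434 − 90·(-6626))/9636 = -1296/803; b = (4·(-6626) − 90·(-138))/9636 = -3521/2409.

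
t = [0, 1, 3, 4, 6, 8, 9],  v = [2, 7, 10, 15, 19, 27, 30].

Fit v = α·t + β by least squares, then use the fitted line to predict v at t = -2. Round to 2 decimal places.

From the data, Σt·t = 207, Σt = 31, Σ1 = 7.
For Aᵀv: Σt·v = 697, Σv = 110.
Eliminating β: 7·(row 1) − 31·(row 2) gives 488·α = 7·697 − 31·110 = 1469, so α = 1469/488.
Then β = (110 − 31·(1469/488))/7 = 1163/488.
At t = -2: v̂ = (1469/488)·(-2) + (1163/488)·(1) = -1775/488.

v̂ = -3.64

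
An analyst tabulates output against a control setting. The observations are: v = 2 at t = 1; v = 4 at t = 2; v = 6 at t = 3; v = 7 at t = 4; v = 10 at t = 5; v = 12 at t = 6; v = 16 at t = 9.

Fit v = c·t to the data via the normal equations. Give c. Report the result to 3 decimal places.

c = 1.872

Setting ∂/∂c … = 0 gives: 172·c = 322.
(Σt·t = 172, Σt·v = 322.)
c = 322/172 = 1.87209.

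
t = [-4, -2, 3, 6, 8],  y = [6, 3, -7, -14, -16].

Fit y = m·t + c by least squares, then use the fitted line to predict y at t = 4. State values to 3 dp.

ŷ = -9.059

Compute the Gram sums: Σt·t = 129, Σt = 11, Σ1 = 5.
Moment sums: Σt·y = -263, Σy = -28.
Normal equations: [[129, 11]; [11, 5]]·[m, c]ᵀ = [-263, -28]ᵀ.
Determinant 129·5 − 11² = 524.
m = ((-263)·5 − 11·(-28))/524 = -1007/524; c = (129·(-28) − 11·(-263))/524 = -719/524.
At t = 4: ŷ = (-1007/524)·(4) + (-719/524)·(1) = -4747/524.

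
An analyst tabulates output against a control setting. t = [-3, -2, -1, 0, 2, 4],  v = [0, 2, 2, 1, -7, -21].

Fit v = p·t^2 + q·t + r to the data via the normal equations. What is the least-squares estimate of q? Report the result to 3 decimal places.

q = -2.195

Entries of AᵀA: Σt^2·t^2 = 370, Σt^2·t = 36, Σt^2 = 34, Σt·t = 34, Σt = 0, Σ1 = 6.
Right-hand side: Σt^2·v = -354, Σt·v = -104, Σv = -23.
Solving the 3×3 system (Gaussian elimination) gives p = -5791/7100, q = -7793/3550, r = 5599/7100.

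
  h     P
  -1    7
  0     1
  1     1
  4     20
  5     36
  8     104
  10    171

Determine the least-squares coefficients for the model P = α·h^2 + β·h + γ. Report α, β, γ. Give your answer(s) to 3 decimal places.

α = 2.029, β = -3.372, γ = 1.574

Entries of MᵀM: Σh^2·h^2 = 14979, Σh^2·h = 1701, Σh^2 = 207, Σh·h = 207, Σh = 27, Σ1 = 7.
And Σh^2·P = 24984, Σh·P = 2796, ΣP = 340.
So MᵀM·[α, β, γ]ᵀ = MᵀP: [[14979, 1701, 207]; [1701, 207, 27]; [207, 27, 7]]·[α, β, γ]ᵀ = [24984, 2796, 340]ᵀ.
Inverting the 3×3 Gram matrix, [α, β, γ]ᵀ = [1812/893, -9034/2679, 74/47]ᵀ.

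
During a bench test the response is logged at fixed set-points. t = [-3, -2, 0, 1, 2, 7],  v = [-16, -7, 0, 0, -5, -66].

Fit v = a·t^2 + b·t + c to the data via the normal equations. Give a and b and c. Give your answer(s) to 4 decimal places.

a = -1.4645, b = 0.8087, c = 0.0131

Normal-equation sums: Σt^2·t^2 = 2515, Σt^2·t = 317, Σt^2 = 67, Σt·t = 67, Σt = 5, Σ1 = 6.
Moment sums: Σt^2·v = -3426, Σt·v = -410, Σv = -94.
XᵀX·[a, b, c]ᵀ = Xᵀv becomes [[2515, 317, 67]; [317, 67, 5]; [67, 5, 6]]·[a, b, c]ᵀ = [-3426, -410, -94]ᵀ.
Inverting the 3×3 Gram matrix, [a, b, c]ᵀ = [-94039/64212, 51929/64212, 70/5351]ᵀ.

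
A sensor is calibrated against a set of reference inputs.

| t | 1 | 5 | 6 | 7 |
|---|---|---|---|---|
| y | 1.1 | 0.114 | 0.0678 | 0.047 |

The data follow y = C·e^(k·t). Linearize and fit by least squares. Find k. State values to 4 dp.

With ln yᵢ as the transformed response and tᵢ as the regressor:
XᵀX = [[111.0000, 19.0000]; [19.0000, 4]], rhs = [-48.3129, -7.8250]ᵀ  (here Σt = 19.0000, Σ(t)² = 111.0000, Σln y = -7.8250, Σt·ln y = -48.3129).
Slope k = (n·Σt·ln y − Σt·Σln y)/(n·Σ(t)² − (Σt)²) = (4·-48.3129 − 19.0000·-7.8250)/83.0000 = -0.53706; ln C = (Σln y − k·Σt)/n = 0.59475.

k = -0.5371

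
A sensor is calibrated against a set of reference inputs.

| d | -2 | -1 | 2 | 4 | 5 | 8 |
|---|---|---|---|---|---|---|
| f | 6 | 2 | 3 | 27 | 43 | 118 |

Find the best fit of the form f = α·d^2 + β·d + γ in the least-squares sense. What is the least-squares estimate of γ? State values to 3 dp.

γ = -2.333

Compute the Gram sums: Σd^2·d^2 = 5010, Σd^2·d = 700, Σd^2 = 114, Σd·d = 114, Σd = 16, Σ1 = 6.
For Xᵀf: Σd^2·f = 9097, Σd·f = 1259, Σf = 199.
Normal equations: [[5010, 700, 114]; [700, 114, 16]; [114, 16, 6]]·[α, β, γ]ᵀ = [9097, 1259, 199]ᵀ.
Inverting the 3×3 Gram matrix, [α, β, γ]ᵀ = [22697/11514, -2813/3838, -13429/5757]ᵀ.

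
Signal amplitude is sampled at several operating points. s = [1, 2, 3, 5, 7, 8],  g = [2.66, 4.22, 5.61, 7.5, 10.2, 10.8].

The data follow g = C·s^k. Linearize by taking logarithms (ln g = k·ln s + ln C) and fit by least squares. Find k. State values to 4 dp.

Let Y = ln g. Fitting Y = k·ln s + ln C by least squares:
AᵀA = [[12.3883, 7.4265]; [7.4265, 6]], rhs = [15.6028, 10.8595]ᵀ  (here Σln s = 7.4265, Σ(ln s)² = 12.3883, Σln g = 10.8595, Σln s·ln g = 15.6028).
Slope k = (n·Σln s·ln g − Σln s·Σln g)/(n·Σ(ln s)² − (Σln s)²) = (6·15.6028 − 7.4265·10.8595)/19.1764 = 0.67623; ln C = (Σln g − k·Σln s)/n = 0.97291.

k = 0.6762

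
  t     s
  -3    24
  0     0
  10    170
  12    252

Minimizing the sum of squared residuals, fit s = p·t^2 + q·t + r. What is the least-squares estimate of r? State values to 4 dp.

Forming AᵀA = [[30817, 2701, 253]; [2701, 253, 19]; [253, 19, 4]] and Aᵀs = [53504, 4652, 446]ᵀ gives AᵀA·[p, q, r]ᵀ = Aᵀs.
Row-reducing yields p = 1179/605, q = -1443/605, r = -52/121.

r = -0.4298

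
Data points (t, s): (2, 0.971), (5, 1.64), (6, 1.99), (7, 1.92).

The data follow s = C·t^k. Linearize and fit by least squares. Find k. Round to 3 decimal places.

k = 0.582

Linearized form: ln s = k·ln t + ln C. From the 4 transformed points,
Σln t = 6.0403, Σ(ln t)² = 10.0677, Σln s = 1.8057, Σln t·ln s = 3.2781.
Equations: 10.0677·k + 6.0403·ln C = 3.2781;  6.0403·k + 4·ln C = 1.8057.
Δ = 10.0677·4 − (6.0403)² = 3.7862; k = (3.2781·4 − 6.0403·1.8057)/3.7862 = 0.58250, ln C = (10.0677·1.8057 − 6.0403·3.2781)/3.7862 = -0.42818.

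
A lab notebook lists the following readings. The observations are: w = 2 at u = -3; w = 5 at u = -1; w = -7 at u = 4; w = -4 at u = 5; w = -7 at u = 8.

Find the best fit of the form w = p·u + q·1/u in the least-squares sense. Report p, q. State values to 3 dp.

Entries of XᵀX: Σu·u = 115, Σu·1/u = 5, Σ1/u·1/u = 17701/14400.
For Xᵀw: Σu·w = -115, Σ1/u·w = -1091/120.
Eliminating q: (17701/14400)·(row 1) − 5·(row 2) gives (335123/2880)·p = (17701/14400)·(-115) − 5·(-1091/120) = -276203/2880, so p = -276203/335123.
Then q = ((-1091/120) − 5·(-276203/335123))/(17701/14400) = -1355160/335123.

p = -0.824, q = -4.044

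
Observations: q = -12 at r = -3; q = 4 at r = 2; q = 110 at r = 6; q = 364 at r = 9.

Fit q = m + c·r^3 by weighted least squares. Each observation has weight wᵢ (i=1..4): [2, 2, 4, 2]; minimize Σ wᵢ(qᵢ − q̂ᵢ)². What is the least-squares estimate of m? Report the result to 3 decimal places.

m = 1.428

Normal-equation sums: Σwᵢ·1 = 10, Σwᵢ·r^3 = 2284, Σwᵢ·r^3·r^3 = 1251092.
And Σwᵢ·q = 1152, Σwᵢ·r^3·q = 626464.
Normal equations: [[10, 2284]; [2284, 1251092]]·[m, c]ᵀ = [1152, 626464]ᵀ.
Δ = 10·1251092 − 2284² = 7294264.
m = (1152·1251092 − 2284·626464)/7294264 = 1301776/911783; c = (10·626464 − 2284·1152)/7294264 = 454184/911783.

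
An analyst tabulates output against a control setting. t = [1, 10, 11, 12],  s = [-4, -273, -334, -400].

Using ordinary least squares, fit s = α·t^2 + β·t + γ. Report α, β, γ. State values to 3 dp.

α = -3.052, β = 3.658, γ = -4.602

Setting ∂/∂α … = 0 gives: 45378·α + 4060·β + 366·γ = -125318;  4060·α + 366·β + 34·γ = -11208;  366·α + 34·β + 4·γ = -1011.
Inverting the 3×3 Gram matrix, [α, β, γ]ᵀ = [-45325/14852, 54323/14852, -68351/14852]ᵀ.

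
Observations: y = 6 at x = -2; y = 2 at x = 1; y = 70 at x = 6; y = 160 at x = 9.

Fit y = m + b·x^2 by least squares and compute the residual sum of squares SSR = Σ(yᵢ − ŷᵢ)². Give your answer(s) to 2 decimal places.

SSR = 2.16

Forming MᵀM = [[4, 122]; [122, 7874]] and Mᵀy = [238, 15506]ᵀ gives MᵀM·[m, b]ᵀ = Mᵀy.
Eliminating b: 7874·(row 1) − 122·(row 2) gives 16612·m = 7874·238 − 122·15506 = -17720, so m = -4430/4153.
Then b = (15506 − 122·(-4430/4153))/7874 = 8247/4153.
Residuals: -3640/4153, 4489/4153, -1752/4153, 903/4153; SSR = 8978/4153.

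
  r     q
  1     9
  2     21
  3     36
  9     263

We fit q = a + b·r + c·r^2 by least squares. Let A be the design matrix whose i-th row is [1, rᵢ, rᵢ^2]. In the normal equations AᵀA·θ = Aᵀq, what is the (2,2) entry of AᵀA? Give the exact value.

Row 2 ↔ basis r, column 2 ↔ basis r, so (AᵀA)_{2,2} = Σᵢ (r)·(r) = (1)·(1) + (2)·(2) + (3)·(3) + (9)·(9) = 95.

95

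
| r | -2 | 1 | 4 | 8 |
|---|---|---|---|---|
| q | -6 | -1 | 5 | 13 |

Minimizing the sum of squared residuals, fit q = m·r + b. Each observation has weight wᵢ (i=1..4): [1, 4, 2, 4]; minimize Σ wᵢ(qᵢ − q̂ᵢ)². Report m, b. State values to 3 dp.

Forming XᵀWX = [[296, 42]; [42, 11]] and XᵀWq = [464, 52]ᵀ gives XᵀWX·[m, b]ᵀ = XᵀWq.
Δ = 296·11 − 42² = 1492.
m = (464·11 − 42·52)/1492 = 730/373; b = (296·52 − 42·464)/1492 = -1024/373.

m = 1.957, b = -2.745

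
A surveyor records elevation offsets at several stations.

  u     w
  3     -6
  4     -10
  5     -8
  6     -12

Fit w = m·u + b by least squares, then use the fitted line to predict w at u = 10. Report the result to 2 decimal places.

The normal equations are: 86·m + 18·b = -170;  18·m + 4·b = -36.
(Σu·u = 86, Σu = 18, Σ1 = 4, Σu·w = -170, Σw = -36.)
Eliminating b: 4·(row 1) − 18·(row 2) gives 20·m = 4·(-170) − 18·(-36) = -32, so m = -8/5.
Then b = ((-36) − 18·(-8/5))/4 = -9/5.
At u = 10: ŵ = (-8/5)·(10) + (-9/5)·(1) = -89/5.

ŵ = -17.80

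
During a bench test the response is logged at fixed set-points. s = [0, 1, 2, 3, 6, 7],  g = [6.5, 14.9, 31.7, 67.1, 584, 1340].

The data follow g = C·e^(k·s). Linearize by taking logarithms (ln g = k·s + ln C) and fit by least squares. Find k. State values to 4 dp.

k = 0.7503

Taking logs, ln g = k·s + ln C, so regress ln g on s.
AᵀA = [[99.0000, 19.0000]; [19.0000, 6]], rhs = [110.8549, 25.8060]ᵀ  (here Σs = 19.0000, Σ(s)² = 99.0000, Σln g = 25.8060, Σs·ln g = 110.8549).
Slope k = (n·Σs·ln g − Σs·Σln g)/(n·Σ(s)² − (Σs)²) = (6·110.8549 − 19.0000·25.8060)/233.0000 = 0.75028; ln C = (Σln g − k·Σs)/n = 1.92510.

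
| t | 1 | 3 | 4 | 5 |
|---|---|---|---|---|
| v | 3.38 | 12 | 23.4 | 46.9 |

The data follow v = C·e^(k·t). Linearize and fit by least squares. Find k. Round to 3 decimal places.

With ln vᵢ as the transformed response and tᵢ as the regressor:
XᵀX = [[51.0000, 13.0000]; [13.0000, 4]], rhs = [40.5236, 10.7035]ᵀ  (here Σt = 13.0000, Σ(t)² = 51.0000, Σln v = 10.7035, Σt·ln v = 40.5236).
Slope k = (n·Σt·ln v − Σt·Σln v)/(n·Σ(t)² − (Σt)²) = (4·40.5236 − 13.0000·10.7035)/35.0000 = 0.65567; ln C = (Σln v − k·Σt)/n = 0.54495.

k = 0.656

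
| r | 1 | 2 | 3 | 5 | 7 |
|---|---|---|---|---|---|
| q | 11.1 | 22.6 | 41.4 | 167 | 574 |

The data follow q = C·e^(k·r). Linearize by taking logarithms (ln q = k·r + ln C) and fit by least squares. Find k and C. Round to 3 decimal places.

k = 0.659, C = 5.884

Linearized form: ln q = k·r + ln C. From the 5 transformed points,
Sums: Σr = 18.0000, Σ(r)² = 88.0000, Σln q = 20.7188, Σr·ln q = 89.8711.
Normal system: [[88.0000, 18.0000]; [18.0000, 5]]·[k, ln C]ᵀ = [89.8711, 20.7188]ᵀ.
Slope k = (n·Σr·ln q − Σr·Σln q)/(n·Σ(r)² − (Σr)²) = (5·89.8711 − 18.0000·20.7188)/116.0000 = 0.65877; ln C = (Σln q − k·Σr)/n = 1.77220, so C = exp(1.77220) = 5.88378.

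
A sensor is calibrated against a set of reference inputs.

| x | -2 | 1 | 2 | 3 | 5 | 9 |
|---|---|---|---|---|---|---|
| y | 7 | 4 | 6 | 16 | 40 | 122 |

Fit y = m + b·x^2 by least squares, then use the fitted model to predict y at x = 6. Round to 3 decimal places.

ŷ = 55.325

Sums needed: Σ1 = 6, Σx^2 = 124, Σx^2·x^2 = 7300.
Moment sums: Σy = 195, Σx^2·y = 11082.
det = 6·7300 − 124² = 28424.
m = (195·7300 − 124·11082)/28424 = 12333/7106; b = (6·11082 − 124·195)/28424 = 5289/3553.
At x = 6: ŷ = (12333/7106)·(1) + (5289/3553)·(36) = 393141/7106.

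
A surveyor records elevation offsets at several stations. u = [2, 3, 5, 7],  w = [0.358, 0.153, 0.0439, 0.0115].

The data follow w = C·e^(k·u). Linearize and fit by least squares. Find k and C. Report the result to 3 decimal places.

Linearized form: ln w = k·u + ln C. From the 4 transformed points,
Σu = 17.0000, Σ(u)² = 87.0000, Σln w = -10.4958, Σu·ln w = -54.5735.
Equations: 87.0000·k + 17.0000·ln C = -54.5735;  17.0000·k + 4·ln C = -10.4958.
Δ = 87.0000·4 − (17.0000)² = 59.0000; k = (-54.5735·4 − 17.0000·-10.4958)/59.0000 = -0.67569, ln C = (87.0000·-10.4958 − 17.0000·-54.5735)/59.0000 = 0.24771, so C = exp(0.24771) = 1.28109.

k = -0.676, C = 1.281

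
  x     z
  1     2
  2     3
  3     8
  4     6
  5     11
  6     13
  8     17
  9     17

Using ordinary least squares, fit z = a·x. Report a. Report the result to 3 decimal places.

a = 2.025

Normal-equation sums: Σx·x = 236.
And Σx·z = 478.
Normal equations: [[236]]·[a]ᵀ = [478]ᵀ.
a = 478/236 = 2.02542.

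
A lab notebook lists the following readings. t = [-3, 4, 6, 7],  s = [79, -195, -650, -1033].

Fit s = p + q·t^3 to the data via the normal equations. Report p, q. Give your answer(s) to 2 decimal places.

Sums needed: Σ1 = 4, Σt^3 = 596, Σt^3·t^3 = 169130.
Right-hand side: Σs = -1799, Σt^3·s = -509332.
det = 4·169130 − 596² = 321304.
p = ((-1799)·169130 − 596·(-509332))/321304 = -351499/160652; q = (4·(-509332) − 596·(-1799))/321304 = -241281/80326.

p = -2.19, q = -3.00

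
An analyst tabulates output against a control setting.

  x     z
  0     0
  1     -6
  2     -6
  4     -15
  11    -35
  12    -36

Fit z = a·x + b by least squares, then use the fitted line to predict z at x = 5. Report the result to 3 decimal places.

ẑ = -16.333

Entries of MᵀM: Σx·x = 286, Σx = 30, Σ1 = 6.
For Mᵀz: Σx·z = -895, Σz = -98.
MᵀM·[a, b]ᵀ = Mᵀz becomes [[286, 30]; [30, 6]]·[a, b]ᵀ = [-895, -98]ᵀ.
det = 286·6 − 30² = 816.
a = ((-895)·6 − 30·(-98))/816 = -405/136; b = (286·(-98) − 30·(-895))/816 = -589/408.
At x = 5: ẑ = (-405/136)·(5) + (-589/408)·(1) = -49/3.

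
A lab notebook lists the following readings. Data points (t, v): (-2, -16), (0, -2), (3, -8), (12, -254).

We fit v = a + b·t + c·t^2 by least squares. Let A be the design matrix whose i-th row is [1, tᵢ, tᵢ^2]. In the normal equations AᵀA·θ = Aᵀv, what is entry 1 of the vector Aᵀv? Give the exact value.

-280

Entry 1 ↔ basis 1, so (Aᵀv)_{1} = Σᵢ vᵢ = (1)·(-16) + (1)·(-2) + (1)·(-8) + (1)·(-254) = -280.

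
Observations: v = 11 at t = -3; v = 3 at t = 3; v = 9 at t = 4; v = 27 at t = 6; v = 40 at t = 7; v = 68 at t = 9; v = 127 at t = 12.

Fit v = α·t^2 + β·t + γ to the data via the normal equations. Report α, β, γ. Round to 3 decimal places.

The normal system MᵀM·[α, β, γ]ᵀ = Mᵀv is [[31412, 3080, 344]; [3080, 344, 38]; [344, 38, 7]]·[α, β, γ]ᵀ = [26998, 2590, 285]ᵀ.
Row-reducing yields α = 51011/51282, β = -30406/25641, γ = -4933/2849.

α = 0.995, β = -1.186, γ = -1.731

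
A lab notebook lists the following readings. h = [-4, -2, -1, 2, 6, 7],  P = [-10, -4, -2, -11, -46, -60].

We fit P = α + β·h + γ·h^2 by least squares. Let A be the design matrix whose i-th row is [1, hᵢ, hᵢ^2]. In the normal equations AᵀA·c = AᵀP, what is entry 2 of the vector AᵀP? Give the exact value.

Entry 2 ↔ basis h, so (AᵀP)_{2} = Σᵢ (h)·Pᵢ = (-4)·(-10) + (-2)·(-4) + (-1)·(-2) + (2)·(-11) + (6)·(-46) + (7)·(-60) = -668.

-668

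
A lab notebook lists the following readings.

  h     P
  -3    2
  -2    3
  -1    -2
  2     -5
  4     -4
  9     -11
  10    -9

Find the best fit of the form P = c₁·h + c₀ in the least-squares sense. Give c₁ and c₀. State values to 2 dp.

c₁ = -0.94, c₀ = -1.15

Compute the Gram sums: Σh·h = 215, Σh = 19, Σ1 = 7.
For AᵀP: Σh·P = -225, ΣP = -26.
Normal equations: [[215, 19]; [19, 7]]·[c₁, c₀]ᵀ = [-225, -26]ᵀ.
Eliminating c₀: 7·(row 1) − 19·(row 2) gives 1144·c₁ = 7·(-225) − 19·(-26) = -1081, so c₁ = -1081/1144.
Then c₀ = ((-26) − 19·(-1081/1144))/7 = -1315/1144.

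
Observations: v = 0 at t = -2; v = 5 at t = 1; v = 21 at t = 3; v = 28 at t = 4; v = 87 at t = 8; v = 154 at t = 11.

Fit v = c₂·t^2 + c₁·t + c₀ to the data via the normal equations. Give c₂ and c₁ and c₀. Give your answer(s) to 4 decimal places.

c₂ = 1.0029, c₁ = 2.7666, c₀ = 1.7003

From the data, Σt^2·t^2 = 19091, Σt^2·t = 1927, Σt^2 = 215, Σt·t = 215, Σt = 25, Σ1 = 6.
Right-hand side: Σt^2·v = 24844, Σt·v = 2570, Σv = 295.
Row-reducing yields c₂ = 24915/24842, c₁ = 68729/24842, c₀ = 21120/12421.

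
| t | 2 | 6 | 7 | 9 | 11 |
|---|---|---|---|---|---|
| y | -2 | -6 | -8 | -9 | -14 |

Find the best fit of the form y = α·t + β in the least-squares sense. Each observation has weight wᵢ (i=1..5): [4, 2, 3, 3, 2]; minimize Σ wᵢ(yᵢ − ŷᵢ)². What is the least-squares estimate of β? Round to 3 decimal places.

β = 0.682

The normal system MᵀWM·[α, β]ᵀ = MᵀWy is [[720, 90]; [90, 14]]·[α, β]ᵀ = [-807, -99]ᵀ.
Δ = 720·14 − 90² = 1980.
α = ((-807)·14 − 90·(-99))/1980 = -199/165; β = (720·(-99) − 90·(-807))/1980 = 15/22.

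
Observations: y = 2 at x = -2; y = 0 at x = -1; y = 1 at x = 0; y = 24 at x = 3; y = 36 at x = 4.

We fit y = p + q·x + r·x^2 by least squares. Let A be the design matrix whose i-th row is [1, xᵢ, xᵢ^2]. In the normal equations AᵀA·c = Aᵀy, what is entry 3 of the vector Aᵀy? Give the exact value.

800

Entry 3 ↔ basis x^2, so (Aᵀy)_{3} = Σᵢ (x^2)·yᵢ = (4)·(2) + (1)·(0) + (0)·(1) + (9)·(24) + (16)·(36) = 800.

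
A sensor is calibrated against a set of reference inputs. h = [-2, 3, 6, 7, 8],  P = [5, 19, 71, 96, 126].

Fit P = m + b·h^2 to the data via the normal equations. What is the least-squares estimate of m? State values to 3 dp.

m = -0.931

Entries of MᵀM: Σ1 = 5, Σh^2 = 162, Σh^2·h^2 = 7890.
For MᵀP: ΣP = 317, Σh^2·P = 15515.
So MᵀM·[m, b]ᵀ = MᵀP: [[5, 162]; [162, 7890]]·[m, b]ᵀ = [317, 15515]ᵀ.
Δ = 5·7890 − 162² = 13206.
m = (317·7890 − 162·15515)/13206 = -2050/2201; b = (5·15515 − 162·317)/13206 = 26221/13206.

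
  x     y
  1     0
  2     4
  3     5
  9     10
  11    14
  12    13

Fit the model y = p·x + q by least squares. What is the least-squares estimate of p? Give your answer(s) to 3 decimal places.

Entries of MᵀM: Σx·x = 360, Σx = 38, Σ1 = 6.
For Mᵀy: Σx·y = 423, Σy = 46.
det = 360·6 − 38² = 716.
p = (423·6 − 38·46)/716 = 395/358; q = (360·46 − 38·423)/716 = 243/358.

p = 1.103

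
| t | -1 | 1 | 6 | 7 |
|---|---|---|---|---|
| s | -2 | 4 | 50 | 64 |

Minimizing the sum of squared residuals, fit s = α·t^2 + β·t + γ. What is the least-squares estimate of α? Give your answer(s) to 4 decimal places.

The normal system AᵀA·[α, β, γ]ᵀ = Aᵀs is [[3699, 559, 87]; [559, 87, 13]; [87, 13, 4]]·[α, β, γ]ᵀ = [4938, 754, 116]ᵀ.
Row-reducing yields α = 3925/4538, β = 14001/4538, γ = 365/2269.

α = 0.8649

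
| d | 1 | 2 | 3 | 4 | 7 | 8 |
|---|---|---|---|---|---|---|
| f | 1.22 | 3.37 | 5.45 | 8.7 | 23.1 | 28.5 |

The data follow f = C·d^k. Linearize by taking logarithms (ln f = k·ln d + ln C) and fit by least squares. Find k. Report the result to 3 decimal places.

k = 1.516

Linearized form: ln f = k·ln d + ln C. From the 6 transformed points,
AᵀA = [[11.7199, 7.2034]; [7.2034, 6]], rhs = [18.7797, 11.7624]ᵀ  (here Σln d = 7.2034, Σ(ln d)² = 11.7199, Σln f = 11.7624, Σln d·ln f = 18.7797).
Slope k = (n·Σln d·ln f − Σln d·Σln f)/(n·Σ(ln d)² − (Σln d)²) = (6·18.7797 − 7.2034·11.7624)/18.4301 = 1.51647; ln C = (Σln f − k·Σln d)/n = 0.13979.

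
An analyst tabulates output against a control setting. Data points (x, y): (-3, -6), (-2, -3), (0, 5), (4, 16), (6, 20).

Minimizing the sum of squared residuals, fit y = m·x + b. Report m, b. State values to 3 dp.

Compute the Gram sums: Σx·x = 65, Σx = 5, Σ1 = 5.
Right-hand side: Σx·y = 208, Σy = 32.
Determinant 65·5 − 5² = 300.
m = (208·5 − 5·32)/300 = 44/15; b = (65·32 − 5·208)/300 = 52/15.

m = 2.933, b = 3.467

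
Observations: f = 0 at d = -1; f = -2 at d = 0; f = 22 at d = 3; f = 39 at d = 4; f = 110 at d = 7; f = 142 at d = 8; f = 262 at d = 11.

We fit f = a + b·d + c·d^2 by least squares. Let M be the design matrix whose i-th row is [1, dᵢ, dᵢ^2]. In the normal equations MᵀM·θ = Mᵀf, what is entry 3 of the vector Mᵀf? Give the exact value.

47002

Entry 3 ↔ basis d^2, so (Mᵀf)_{3} = Σᵢ (d^2)·fᵢ = (1)·(0) + (0)·(-2) + (9)·(22) + (16)·(39) + (49)·(110) + (64)·(142) + (121)·(262) = 47002.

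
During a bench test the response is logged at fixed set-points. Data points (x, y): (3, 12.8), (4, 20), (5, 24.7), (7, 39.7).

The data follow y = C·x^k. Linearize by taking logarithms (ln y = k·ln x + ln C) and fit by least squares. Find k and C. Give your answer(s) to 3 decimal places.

k = 1.309, C = 3.099

Let Y = ln y. Fitting Y = k·ln x + ln C by least squares:
Σln x = 6.0403, Σ(ln x)² = 9.5056, Σln y = 12.4333, Σln x·ln y = 19.2785.
Equations: 9.5056·k + 6.0403·ln C = 19.2785;  6.0403·k + 4·ln C = 12.4333.
Solving (det = 1.5378): k = 1.30947, ln C = 1.13094, so C = exp(1.13094) = 3.09858.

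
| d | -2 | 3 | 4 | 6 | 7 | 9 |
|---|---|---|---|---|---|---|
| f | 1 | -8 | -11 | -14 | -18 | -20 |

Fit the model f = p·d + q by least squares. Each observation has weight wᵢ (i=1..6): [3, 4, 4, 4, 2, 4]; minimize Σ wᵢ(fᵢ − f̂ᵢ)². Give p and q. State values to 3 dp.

p = -1.949, q = -2.759

Compute the Gram sums: Σwᵢ·d·d = 678, Σwᵢ·d = 96, Σwᵢ·1 = 21.
Right-hand side: Σwᵢ·d·f = -1586, Σwᵢ·f = -245.
So MᵀWM·[p, q]ᵀ = MᵀWf: [[678, 96]; [96, 21]]·[p, q]ᵀ = [-1586, -245]ᵀ.
det = 678·21 − 96² = 5022.
p = ((-1586)·21 − 96·(-245))/5022 = -1631/837; q = (678·(-245) − 96·(-1586))/5022 = -2309/837.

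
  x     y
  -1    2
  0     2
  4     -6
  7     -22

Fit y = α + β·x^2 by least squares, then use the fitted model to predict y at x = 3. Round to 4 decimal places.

ŷ = -2.2906

Compute the Gram sums: Σ1 = 4, Σx^2 = 66, Σx^2·x^2 = 2658.
For Aᵀy: Σy = -24, Σx^2·y = -1172.
Determinant 4·2658 − 66² = 6276.
α = ((-24)·2658 − 66·(-1172))/6276 = 1130/523; β = (4·(-1172) − 66·(-24))/6276 = -776/1569.
At x = 3: ŷ = (1130/523)·(1) + (-776/1569)·(9) = -1198/523.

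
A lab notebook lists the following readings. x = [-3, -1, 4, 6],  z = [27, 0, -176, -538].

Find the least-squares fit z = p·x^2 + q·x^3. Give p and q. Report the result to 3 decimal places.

Forming MᵀM = [[1634, 8556]; [8556, 51482]] and Mᵀz = [-21941, -128201]ᵀ gives MᵀM·[p, q]ᵀ = Mᵀz.
Determinant 1634·51482 − 8556² = 10916452.
p = ((-21941)·51482 − 8556·(-128201))/10916452 = -16339403/5458226; q = (1634·(-128201) − 8556·(-21941))/10916452 = -10876619/5458226.

p = -2.994, q = -1.993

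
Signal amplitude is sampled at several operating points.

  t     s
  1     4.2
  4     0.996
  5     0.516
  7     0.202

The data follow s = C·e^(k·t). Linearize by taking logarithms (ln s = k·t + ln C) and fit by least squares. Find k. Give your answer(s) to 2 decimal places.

k = -0.51

Let Y = ln s. Fitting Y = k·t + ln C by least squares:
XᵀX = [[91.0000, 17.0000]; [17.0000, 4]], rhs = [-13.0856, -0.8301]ᵀ  (here Σt = 17.0000, Σ(t)² = 91.0000, Σln s = -0.8301, Σt·ln s = -13.0856).
Slope k = (n·Σt·ln s − Σt·Σln s)/(n·Σ(t)² − (Σt)²) = (4·-13.0856 − 17.0000·-0.8301)/75.0000 = -0.50975; ln C = (Σln s − k·Σt)/n = 1.95893.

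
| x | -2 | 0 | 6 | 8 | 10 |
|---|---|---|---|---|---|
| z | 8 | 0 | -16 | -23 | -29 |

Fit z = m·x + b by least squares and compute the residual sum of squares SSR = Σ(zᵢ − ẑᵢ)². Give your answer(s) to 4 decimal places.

SSR = 2.7985

Setting ∂/∂m … = 0 gives: 204·m + 22·b = -586;  22·m + 5·b = -60.
Eliminating b: 5·(row 1) − 22·(row 2) gives 536·m = 5·(-586) − 22·(-60) = -1610, so m = -805/268.
Then b = ((-60) − 22·(-805/268))/5 = 163/134.
Residuals: 52/67, -163/134, 54/67, -25/134, -12/67; SSR = 375/134.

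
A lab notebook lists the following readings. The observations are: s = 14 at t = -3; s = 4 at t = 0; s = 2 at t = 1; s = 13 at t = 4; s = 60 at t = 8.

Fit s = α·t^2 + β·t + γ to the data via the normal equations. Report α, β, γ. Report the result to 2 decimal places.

α = 1.03, β = -1.08, γ = 2.20

Sums needed: Σt^2·t^2 = 4434, Σt^2·t = 550, Σt^2 = 90, Σt·t = 90, Σt = 10, Σ1 = 5.
For Mᵀs: Σt^2·s = 4176, Σt·s = 492, Σs = 93.
Normal equations: [[4434, 550, 90]; [550, 90, 10]; [90, 10, 5]]·[α, β, γ]ᵀ = [4176, 492, 93]ᵀ.
Row-reducing yields α = 774/751, β = -4041/3755, γ = 1653/751.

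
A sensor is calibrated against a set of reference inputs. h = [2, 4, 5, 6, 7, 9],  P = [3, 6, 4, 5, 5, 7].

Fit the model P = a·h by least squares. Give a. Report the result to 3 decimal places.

The normal system AᵀA·[a]ᵀ = AᵀP is [[211]]·[a]ᵀ = [178]ᵀ.
Hence a = 178 / 211 ≈ 0.843602.

a = 0.844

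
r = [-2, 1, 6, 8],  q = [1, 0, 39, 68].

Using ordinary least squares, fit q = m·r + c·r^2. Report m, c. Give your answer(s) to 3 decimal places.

XᵀX·[m, c]ᵀ = Xᵀq reads: 105·m + 721·c = 776;  721·m + 5409·c = 5760.
(Σr·r = 105, Σr·r^2 = 721, Σr^2·r^2 = 5409, Σr·q = 776, Σr^2·q = 5760.)
Determinant 105·5409 − 721² = 48104.
m = (776·5409 − 721·5760)/48104 = 5553/6013; c = (105·5760 − 721·776)/48104 = 809/859.

m = 0.923, c = 0.942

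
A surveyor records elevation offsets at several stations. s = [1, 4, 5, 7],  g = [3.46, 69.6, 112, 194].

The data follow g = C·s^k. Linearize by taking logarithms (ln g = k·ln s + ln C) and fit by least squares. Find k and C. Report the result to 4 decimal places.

k = 2.1034, C = 3.5572

Taking logs, ln g = k·ln s + ln C, so regress ln g on ln s.
Σln s = 4.9416, Σ(ln s)² = 8.2987, Σln g = 15.4704, Σln s·ln g = 23.7266.
Equations: 8.2987·k + 4.9416·ln C = 23.7266;  4.9416·k + 4·ln C = 15.4704.
Solving (det = 8.7748): k = 2.10344, ln C = 1.26898, so C = exp(1.26898) = 3.55723.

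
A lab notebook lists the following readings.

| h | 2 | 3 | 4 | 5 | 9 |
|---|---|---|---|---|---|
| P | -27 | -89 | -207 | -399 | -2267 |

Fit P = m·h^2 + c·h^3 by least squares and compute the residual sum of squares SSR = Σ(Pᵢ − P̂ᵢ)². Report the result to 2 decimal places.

SSR = 0.66

The normal system MᵀM·[m, c]ᵀ = MᵀP is [[7539, 63473]; [63473, 551955]]·[m, c]ᵀ = [-197823, -1718385]ᵀ.
det = 7539·551955 − 63473² = 132367016.
m = ((-197823)·551955 − 63473·(-1718385))/132367016 = -29585715/33091754; c = (7539·(-1718385) − 63473·(-197823))/132367016 = -99621309/33091754.
Residuals: 10917987/16545877, 5440336/16545877, -428931/16545877, -5651673/16545877, 685429/16545877; SSR = 10963148/16545877.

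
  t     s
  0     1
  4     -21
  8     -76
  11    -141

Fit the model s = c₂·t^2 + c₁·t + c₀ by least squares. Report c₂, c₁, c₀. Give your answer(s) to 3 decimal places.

The normal equations are: 18993·c₂ + 1907·c₁ + 201·c₀ = -22261;  1907·c₂ + 201·c₁ + 23·c₀ = -2243;  201·c₂ + 23·c₁ + 4·c₀ = -237.
Inverting the 3×3 Gram matrix, [c₂, c₁, c₀]ᵀ = [-10079/9400, -51091/47000, 10343/11750]ᵀ.

c₂ = -1.072, c₁ = -1.087, c₀ = 0.880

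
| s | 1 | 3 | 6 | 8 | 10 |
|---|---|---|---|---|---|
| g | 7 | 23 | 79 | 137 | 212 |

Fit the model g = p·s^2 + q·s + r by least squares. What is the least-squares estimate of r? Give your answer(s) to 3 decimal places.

r = 5.154

Forming XᵀX = [[15474, 1756, 210]; [1756, 210, 28]; [210, 28, 5]] and Xᵀg = [33026, 3766, 458]ᵀ gives XᵀX·[p, q, r]ᵀ = Xᵀg.
Inverting the 3×3 Gram matrix, [p, q, r]ᵀ = [46165/21991, -6769/21991, 113352/21991]ᵀ.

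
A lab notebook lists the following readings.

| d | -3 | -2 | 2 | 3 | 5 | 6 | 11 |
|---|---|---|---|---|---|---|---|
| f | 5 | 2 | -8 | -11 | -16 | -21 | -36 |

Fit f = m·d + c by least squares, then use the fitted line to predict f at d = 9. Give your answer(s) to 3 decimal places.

The normal equations are: 208·m + 22·c = -670;  22·m + 7·c = -85.
Determinant 208·7 − 22² = 972.
m = ((-670)·7 − 22·(-85))/972 = -235/81; c = (208·(-85) − 22·(-670))/972 = -245/81.
At d = 9: f̂ = (-235/81)·(9) + (-245/81)·(1) = -2360/81.

f̂ = -29.136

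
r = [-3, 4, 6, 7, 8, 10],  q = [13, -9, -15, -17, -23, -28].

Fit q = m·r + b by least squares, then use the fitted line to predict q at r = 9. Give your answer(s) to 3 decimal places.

The normal equations are: 274·m + 32·b = -748;  32·m + 6·b = -79.
(Σr·r = 274, Σr = 32, Σ1 = 6, Σr·q = -748, Σq = -79.)
Eliminating b: 6·(row 1) − 32·(row 2) gives 620·m = 6·(-748) − 32·(-79) = -1960, so m = -98/31.
Then b = ((-79) − 32·(-98/31))/6 = 229/62.
At r = 9: q̂ = (-98/31)·(9) + (229/62)·(1) = -1535/62.

q̂ = -24.758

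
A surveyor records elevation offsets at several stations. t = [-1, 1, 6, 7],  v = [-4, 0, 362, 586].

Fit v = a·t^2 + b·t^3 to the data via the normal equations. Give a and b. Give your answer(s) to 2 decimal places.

Forming AᵀA = [[3699, 24583]; [24583, 164307]] and Aᵀv = [41742, 279194]ᵀ gives AᵀA·[a, b]ᵀ = Aᵀv.
Eliminating b: 164307·(row 1) − 24583·(row 2) gives 3447704·a = 164307·41742 − 24583·279194 = -4923308, so a = -94679/66302.
Then b = (279194 − 24583·(-94679/66302))/164307 = 1648755/861926.

a = -1.43, b = 1.91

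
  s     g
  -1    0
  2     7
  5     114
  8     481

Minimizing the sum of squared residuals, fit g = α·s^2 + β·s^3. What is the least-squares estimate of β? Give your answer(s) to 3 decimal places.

Entries of AᵀA: Σs^2·s^2 = 4738, Σs^2·s^3 = 35924, Σs^3·s^3 = 277834.
For Aᵀg: Σs^2·g = 33662, Σs^3·g = 260578.
So AᵀA·[α, β]ᵀ = Aᵀg: [[4738, 35924]; [35924, 277834]]·[α, β]ᵀ = [33662, 260578]ᵀ.
Δ = 4738·277834 − 35924² = 25843716.
α = (33662·277834 − 35924·260578)/25843716 = -712997/2153643; β = (4738·260578 − 35924·33662)/25843716 = 2112073/2153643.

β = 0.981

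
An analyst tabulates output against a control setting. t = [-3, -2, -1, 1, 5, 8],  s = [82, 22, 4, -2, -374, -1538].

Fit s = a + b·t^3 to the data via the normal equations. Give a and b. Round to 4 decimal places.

a = 0.4185, b = -3.0042

Entries of AᵀA: Σ1 = 6, Σt^3 = 602, Σt^3·t^3 = 278564.
For Aᵀs: Σs = -1806, Σt^3·s = -836602.
Determinant 6·278564 − 602² = 1308980.
a = ((-1806)·278564 − 602·(-836602))/1308980 = 27391/65449; b = (6·(-836602) − 602·(-1806))/1308980 = -196620/65449.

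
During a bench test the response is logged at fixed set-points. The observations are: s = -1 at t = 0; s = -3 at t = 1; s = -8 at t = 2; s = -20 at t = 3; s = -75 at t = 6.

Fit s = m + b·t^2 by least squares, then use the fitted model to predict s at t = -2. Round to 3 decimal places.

The normal system MᵀM·[m, b]ᵀ = Mᵀs is [[5, 50]; [50, 1394]]·[m, b]ᵀ = [-107, -2915]ᵀ.
Eliminating b: 1394·(row 1) − 50·(row 2) gives 4470·m = 1394·(-107) − 50·(-2915) = -3408, so m = -568/745.
Then b = ((-2915) − 50·(-568/745))/1394 = -615/298.
At t = -2: ŝ = (-568/745)·(1) + (-615/298)·(4) = -6718/745.

ŝ = -9.017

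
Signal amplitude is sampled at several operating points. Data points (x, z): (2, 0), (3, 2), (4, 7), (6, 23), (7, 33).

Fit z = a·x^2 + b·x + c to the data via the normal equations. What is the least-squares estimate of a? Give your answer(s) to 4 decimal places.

Sums needed: Σx^2·x^2 = 4050, Σx^2·x = 658, Σx^2 = 114, Σx·x = 114, Σx = 22, Σ1 = 5.
And Σx^2·z = 2575, Σx·z = 403, Σz = 65.
So MᵀM·[a, b, c]ᵀ = Mᵀz: [[4050, 658, 114]; [658, 114, 22]; [114, 22, 5]]·[a, b, c]ᵀ = [2575, 403, 65]ᵀ.
Inverting the 3×3 Gram matrix, [a, b, c]ᵀ = [313/308, -751/308, 43/77]ᵀ.

a = 1.0162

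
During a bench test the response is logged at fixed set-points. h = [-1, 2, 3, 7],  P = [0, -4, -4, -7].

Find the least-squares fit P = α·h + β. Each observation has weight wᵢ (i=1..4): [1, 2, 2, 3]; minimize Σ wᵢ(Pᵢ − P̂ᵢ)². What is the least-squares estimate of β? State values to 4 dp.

β = -1.6829

Setting ∂/∂α … = 0 gives: 174·α + 30·β = -187;  30·α + 8·β = -37.
(Σwᵢ·h·h = 174, Σwᵢ·h = 30, Σwᵢ·1 = 8, Σwᵢ·h·P = -187, Σwᵢ·P = -37.)
Eliminating β: 8·(row 1) − 30·(row 2) gives 492·α = 8·(-187) − 30·(-37) = -386, so α = -193/246.
Then β = ((-37) − 30·(-193/246))/8 = -69/41.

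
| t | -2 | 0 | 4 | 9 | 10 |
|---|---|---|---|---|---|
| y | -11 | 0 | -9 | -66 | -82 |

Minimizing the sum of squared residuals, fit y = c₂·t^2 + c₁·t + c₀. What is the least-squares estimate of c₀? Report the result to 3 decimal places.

c₀ = -1.251

Setting ∂/∂c₂ … = 0 gives: 16833·c₂ + 1785·c₁ + 201·c₀ = -13734;  1785·c₂ + 201·c₁ + 21·c₀ = -1428;  201·c₂ + 21·c₁ + 5·c₀ = -168.
Inverting the 3×3 Gram matrix, [c₂, c₁, c₀]ᵀ = [-1069/1014, 1211/507, -423/338]ᵀ.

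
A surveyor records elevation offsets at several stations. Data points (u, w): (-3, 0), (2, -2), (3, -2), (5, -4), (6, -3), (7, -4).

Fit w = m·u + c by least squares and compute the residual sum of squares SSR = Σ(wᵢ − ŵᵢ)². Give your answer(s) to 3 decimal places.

SSR = 1.153

Forming AᵀA = [[132, 20]; [20, 6]] and Aᵀw = [-76, -15]ᵀ gives AᵀA·[m, c]ᵀ = Aᵀw.
Determinant 132·6 − 20² = 392.
m = ((-76)·6 − 20·(-15))/392 = -39/98; c = (132·(-15) − 20·(-76))/392 = -115/98.
Residuals: -1/49, -3/98, 18/49, -41/49, 55/98, -2/49; SSR = 113/98.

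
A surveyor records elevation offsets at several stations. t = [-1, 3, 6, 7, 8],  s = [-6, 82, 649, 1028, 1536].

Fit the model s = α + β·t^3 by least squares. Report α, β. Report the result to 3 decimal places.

α = -0.802, β = 3.002

Entries of AᵀA: Σ1 = 5, Σt^3 = 1097, Σt^3·t^3 = 427179.
For Aᵀs: Σs = 3289, Σt^3·s = 1281440.
Normal equations: [[5, 1097]; [1097, 427179]]·[α, β]ᵀ = [3289, 1281440]ᵀ.
Eliminating β: 427179·(row 1) − 1097·(row 2) gives 932486·α = 427179·3289 − 1097·1281440 = -747949, so α = -747949/932486.
Then β = (1281440 − 1097·(-747949/932486))/427179 = 2799167/932486.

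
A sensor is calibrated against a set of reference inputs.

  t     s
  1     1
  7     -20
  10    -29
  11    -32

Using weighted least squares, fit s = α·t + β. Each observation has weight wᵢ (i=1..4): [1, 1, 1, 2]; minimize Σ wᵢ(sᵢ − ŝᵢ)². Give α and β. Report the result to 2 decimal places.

From the data, Σwᵢ·t·t = 392, Σwᵢ·t = 40, Σwᵢ·1 = 5.
And Σwᵢ·t·s = -1133, Σwᵢ·s = -112.
Normal equations: [[392, 40]; [40, 5]]·[α, β]ᵀ = [-1133, -112]ᵀ.
Eliminating β: 5·(row 1) − 40·(row 2) gives 360·α = 5·(-1133) − 40·(-112) = -1185, so α = -79/24.
Then β = ((-112) − 40·(-79/24))/5 = 59/15.

α = -3.29, β = 3.93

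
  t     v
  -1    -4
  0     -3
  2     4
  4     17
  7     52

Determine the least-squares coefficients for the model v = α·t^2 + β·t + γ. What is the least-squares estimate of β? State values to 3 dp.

Setting ∂/∂α … = 0 gives: 2674·α + 414·β + 70·γ = 2832;  414·α + 70·β + 12·γ = 444;  70·α + 12·β + 5·γ = 66.
(Σt^2·t^2 = 2674, Σt^2·t = 414, Σt^2 = 70, Σt·t = 70, Σt = 12, Σ1 = 5, Σt^2·v = 2832, Σt·v = 444, Σv = 66.)
Row-reducing yields α = 2610/2899, β = 4512/2899, γ = -9102/2899.

β = 1.556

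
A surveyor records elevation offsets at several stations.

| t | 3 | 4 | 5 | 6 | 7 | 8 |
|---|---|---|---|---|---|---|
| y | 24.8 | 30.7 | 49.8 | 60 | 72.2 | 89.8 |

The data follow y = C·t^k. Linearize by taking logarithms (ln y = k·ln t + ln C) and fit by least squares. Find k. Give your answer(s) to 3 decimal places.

k = 1.351

With ln yᵢ as the transformed response and ln tᵢ as the regressor:
Σln t = 9.9115, Σ(ln t)² = 17.0401, Σln y = 23.4145, Σln t·ln y = 39.5802.
Equations: 17.0401·k + 9.9115·ln C = 39.5802;  9.9115·k + 6·ln C = 23.4145.
Δ = 17.0401·6 − (9.9115)² = 4.0036; k = (39.5802·6 − 9.9115·23.4145)/4.0036 = 1.35110, ln C = (17.0401·23.4145 − 9.9115·39.5802)/4.0036 = 1.67051.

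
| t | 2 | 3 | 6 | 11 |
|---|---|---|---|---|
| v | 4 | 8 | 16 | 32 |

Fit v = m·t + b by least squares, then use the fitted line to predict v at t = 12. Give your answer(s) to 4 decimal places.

v̂ = 34.8980

From the data, Σt·t = 170, Σt = 22, Σ1 = 4.
For Aᵀv: Σt·v = 480, Σv = 60.
Δ = 170·4 − 22² = 196.
m = (480·4 − 22·60)/196 = 150/49; b = (170·60 − 22·480)/196 = -90/49.
At t = 12: v̂ = (150/49)·(12) + (-90/49)·(1) = 1710/49.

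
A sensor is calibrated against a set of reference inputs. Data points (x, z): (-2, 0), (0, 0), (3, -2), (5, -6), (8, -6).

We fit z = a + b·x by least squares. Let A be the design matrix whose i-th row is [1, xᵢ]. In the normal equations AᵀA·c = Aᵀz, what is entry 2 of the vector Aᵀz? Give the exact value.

Entry 2 ↔ basis x, so (Aᵀz)_{2} = Σᵢ (x)·zᵢ = (-2)·(0) + (0)·(0) + (3)·(-2) + (5)·(-6) + (8)·(-6) = -84.

-84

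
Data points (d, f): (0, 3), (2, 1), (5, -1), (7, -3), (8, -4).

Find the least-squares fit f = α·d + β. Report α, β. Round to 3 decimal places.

α = -0.850, β = 2.938

MᵀM·[α, β]ᵀ = Mᵀf reads: 142·α + 22·β = -56;  22·α + 5·β = -4.
det = 142·5 − 22² = 226.
α = ((-56)·5 − 22·(-4))/226 = -96/113; β = (142·(-4) − 22·(-56))/226 = 332/113.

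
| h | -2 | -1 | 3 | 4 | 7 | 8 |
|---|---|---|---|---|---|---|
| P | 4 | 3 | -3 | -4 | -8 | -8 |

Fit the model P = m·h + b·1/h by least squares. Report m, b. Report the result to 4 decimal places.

Sums needed: Σh·h = 143, Σh·1/h = 6, Σ1/h·1/h = 41197/28224.
Moment sums: Σh·P = -156, Σ1/h·P = -64/7.
AᵀA·[m, b]ᵀ = AᵀP becomes [[143, 6]; [6, 41197/28224]]·[m, b]ᵀ = [-156, -64/7]ᵀ.
Eliminating b: (41197/28224)·(row 1) − 6·(row 2) gives (4875107/28224)·m = (41197/28224)·(-156) − 6·(-64/7) = -406537/2352, so m = -4878444/4875107.
Then b = ((-64/7) − 6·(-4878444/4875107))/(41197/28224) = -10483200/4875107.

m = -1.0007, b = -2.1504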